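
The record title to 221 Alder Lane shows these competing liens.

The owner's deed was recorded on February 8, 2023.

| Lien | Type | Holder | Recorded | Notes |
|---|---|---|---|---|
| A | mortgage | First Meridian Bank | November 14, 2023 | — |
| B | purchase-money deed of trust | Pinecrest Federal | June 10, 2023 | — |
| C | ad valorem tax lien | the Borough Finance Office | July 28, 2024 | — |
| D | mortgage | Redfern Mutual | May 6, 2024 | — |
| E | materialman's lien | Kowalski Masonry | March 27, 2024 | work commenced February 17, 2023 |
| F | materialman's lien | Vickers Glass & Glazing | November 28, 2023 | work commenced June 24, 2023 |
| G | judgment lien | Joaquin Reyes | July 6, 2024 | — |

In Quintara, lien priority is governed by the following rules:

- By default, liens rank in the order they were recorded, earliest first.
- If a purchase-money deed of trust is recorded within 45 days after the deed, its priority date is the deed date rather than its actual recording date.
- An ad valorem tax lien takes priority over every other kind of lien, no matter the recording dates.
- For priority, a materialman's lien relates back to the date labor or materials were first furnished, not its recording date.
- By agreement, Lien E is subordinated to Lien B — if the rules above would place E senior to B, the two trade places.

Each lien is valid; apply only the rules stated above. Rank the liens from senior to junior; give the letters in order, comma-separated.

C, B, E, F, A, D, G

Adjusting effective dates: B was recorded 122 days after the deed, outside the 45-day window, so it keeps its recording date; E's effective date is February 17, 2023, when work began; F is treated as recorded June 24, 2023, the work-commencement date.
C is an ad valorem tax lien, so it outranks all other liens regardless of date.
Remaining liens by effective date: E (February 17, 2023), B (June 10, 2023), F (June 24, 2023), A (November 14, 2023), D (May 6, 2024), G (July 6, 2024).
The subordination applies — E was senior to B — so E and B swap.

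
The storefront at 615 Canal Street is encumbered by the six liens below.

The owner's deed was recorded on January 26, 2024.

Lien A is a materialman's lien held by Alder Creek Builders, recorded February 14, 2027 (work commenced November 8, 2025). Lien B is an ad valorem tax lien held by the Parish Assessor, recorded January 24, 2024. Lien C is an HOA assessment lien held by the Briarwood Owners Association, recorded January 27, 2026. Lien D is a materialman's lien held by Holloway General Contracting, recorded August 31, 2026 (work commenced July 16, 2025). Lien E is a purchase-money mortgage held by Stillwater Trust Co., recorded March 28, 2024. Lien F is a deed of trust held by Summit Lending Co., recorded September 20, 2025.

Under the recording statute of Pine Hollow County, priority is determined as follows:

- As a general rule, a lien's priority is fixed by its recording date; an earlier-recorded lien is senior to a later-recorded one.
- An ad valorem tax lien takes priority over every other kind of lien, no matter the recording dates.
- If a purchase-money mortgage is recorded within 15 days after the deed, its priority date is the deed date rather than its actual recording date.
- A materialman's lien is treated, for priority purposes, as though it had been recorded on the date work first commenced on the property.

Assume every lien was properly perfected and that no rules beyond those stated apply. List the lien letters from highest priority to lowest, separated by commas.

Adjusting effective dates: A relates back to November 8, 2025 (work commenced); D relates back to July 16, 2025 (work commenced); E was recorded 62 days after the deed, outside the 15-day window, so it keeps its recording date.
B is an ad valorem tax lien, so it outranks all other liens regardless of date.
Among the remaining liens, by effective date: E (March 28, 2024), D (July 16, 2025), F (September 20, 2025), A (November 8, 2025), C (January 27, 2026).

B, E, D, F, A, C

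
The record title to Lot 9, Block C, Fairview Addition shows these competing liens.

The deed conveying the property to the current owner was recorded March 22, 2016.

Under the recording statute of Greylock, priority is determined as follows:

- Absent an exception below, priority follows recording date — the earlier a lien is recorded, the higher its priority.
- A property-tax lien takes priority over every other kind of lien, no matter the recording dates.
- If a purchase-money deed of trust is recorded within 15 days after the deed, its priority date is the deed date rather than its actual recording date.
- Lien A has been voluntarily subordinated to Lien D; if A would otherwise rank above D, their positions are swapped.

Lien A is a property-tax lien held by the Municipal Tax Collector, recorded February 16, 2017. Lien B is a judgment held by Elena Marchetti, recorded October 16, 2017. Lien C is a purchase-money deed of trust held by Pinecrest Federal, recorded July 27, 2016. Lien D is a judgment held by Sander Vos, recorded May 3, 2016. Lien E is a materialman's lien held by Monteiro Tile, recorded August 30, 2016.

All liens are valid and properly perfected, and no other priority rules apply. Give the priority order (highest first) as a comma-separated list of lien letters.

Effective dates: C was recorded 127 days after the deed, outside the 15-day window, so it keeps its recording date.
A is a property-tax lien and takes priority over every other lien.
The other liens, earliest effective date first: D (May 3, 2016), C (July 27, 2016), E (August 30, 2016), B (October 16, 2017).
The subordination applies — A was senior to D — so A and D swap.

D, A, C, E, B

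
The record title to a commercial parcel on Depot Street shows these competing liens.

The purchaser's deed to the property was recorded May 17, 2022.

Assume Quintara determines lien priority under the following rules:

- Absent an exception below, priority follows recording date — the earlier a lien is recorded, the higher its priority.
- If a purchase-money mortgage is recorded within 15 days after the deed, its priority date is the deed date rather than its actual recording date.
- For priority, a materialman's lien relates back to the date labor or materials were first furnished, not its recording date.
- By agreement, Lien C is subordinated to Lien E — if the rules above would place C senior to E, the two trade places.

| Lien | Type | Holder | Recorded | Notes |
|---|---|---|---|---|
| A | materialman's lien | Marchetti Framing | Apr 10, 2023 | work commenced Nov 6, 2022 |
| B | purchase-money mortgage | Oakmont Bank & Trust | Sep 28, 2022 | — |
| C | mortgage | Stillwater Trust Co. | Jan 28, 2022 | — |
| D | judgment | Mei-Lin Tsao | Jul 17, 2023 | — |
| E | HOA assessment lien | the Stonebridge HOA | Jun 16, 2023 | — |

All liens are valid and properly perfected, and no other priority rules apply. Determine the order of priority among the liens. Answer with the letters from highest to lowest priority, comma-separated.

Effective dates: A is treated as recorded Nov 6, 2022, the work-commencement date; B was recorded 134 days after the deed — beyond 15 days — so no relation-back applies.
By effective date: C (Jan 28, 2022), B (Sep 28, 2022), A (Nov 6, 2022), E (Jun 16, 2023), D (Jul 17, 2023).
C would otherwise be senior to E, so under the subordination agreement C and E exchange positions.

E, B, A, C, D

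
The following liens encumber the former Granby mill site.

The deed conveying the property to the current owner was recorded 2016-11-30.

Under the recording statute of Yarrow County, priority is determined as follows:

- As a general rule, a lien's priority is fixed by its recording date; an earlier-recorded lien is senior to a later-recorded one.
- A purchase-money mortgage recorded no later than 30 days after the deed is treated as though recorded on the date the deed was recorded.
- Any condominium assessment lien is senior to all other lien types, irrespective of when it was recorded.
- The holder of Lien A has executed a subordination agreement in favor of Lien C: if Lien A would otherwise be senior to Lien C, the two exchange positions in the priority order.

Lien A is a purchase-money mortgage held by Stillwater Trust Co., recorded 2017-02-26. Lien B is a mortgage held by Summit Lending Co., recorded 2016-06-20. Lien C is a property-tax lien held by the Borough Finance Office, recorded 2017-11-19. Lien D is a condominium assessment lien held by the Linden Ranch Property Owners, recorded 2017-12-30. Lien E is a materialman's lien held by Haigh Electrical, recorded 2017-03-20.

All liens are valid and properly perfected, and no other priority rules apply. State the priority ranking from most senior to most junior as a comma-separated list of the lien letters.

Effective dates after the stated exceptions: A missed the 30-day window (88 days after the deed), so its recording date stands.
D is a condominium assessment lien, so it outranks all other liens regardless of date.
The other liens, earliest effective date first: B (2016-06-20), A (2017-02-26), E (2017-03-20), C (2017-11-19).
A is senior to C before the subordination, so the two trade places.

D, B, C, E, A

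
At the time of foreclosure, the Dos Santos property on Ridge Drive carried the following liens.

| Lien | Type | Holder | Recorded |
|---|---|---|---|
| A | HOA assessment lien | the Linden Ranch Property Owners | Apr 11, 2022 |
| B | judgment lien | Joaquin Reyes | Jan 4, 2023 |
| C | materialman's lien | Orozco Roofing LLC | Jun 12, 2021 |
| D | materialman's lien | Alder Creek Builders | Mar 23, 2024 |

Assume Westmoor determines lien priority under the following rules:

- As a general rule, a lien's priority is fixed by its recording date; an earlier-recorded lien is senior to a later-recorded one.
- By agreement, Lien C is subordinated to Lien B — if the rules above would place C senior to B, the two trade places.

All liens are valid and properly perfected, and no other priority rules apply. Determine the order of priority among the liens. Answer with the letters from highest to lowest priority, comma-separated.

B, A, C, D

By effective date, earliest first: C (Jun 12, 2021), A (Apr 11, 2022), B (Jan 4, 2023), D (Mar 23, 2024).
Because C would otherwise rank above B, the subordination swaps them.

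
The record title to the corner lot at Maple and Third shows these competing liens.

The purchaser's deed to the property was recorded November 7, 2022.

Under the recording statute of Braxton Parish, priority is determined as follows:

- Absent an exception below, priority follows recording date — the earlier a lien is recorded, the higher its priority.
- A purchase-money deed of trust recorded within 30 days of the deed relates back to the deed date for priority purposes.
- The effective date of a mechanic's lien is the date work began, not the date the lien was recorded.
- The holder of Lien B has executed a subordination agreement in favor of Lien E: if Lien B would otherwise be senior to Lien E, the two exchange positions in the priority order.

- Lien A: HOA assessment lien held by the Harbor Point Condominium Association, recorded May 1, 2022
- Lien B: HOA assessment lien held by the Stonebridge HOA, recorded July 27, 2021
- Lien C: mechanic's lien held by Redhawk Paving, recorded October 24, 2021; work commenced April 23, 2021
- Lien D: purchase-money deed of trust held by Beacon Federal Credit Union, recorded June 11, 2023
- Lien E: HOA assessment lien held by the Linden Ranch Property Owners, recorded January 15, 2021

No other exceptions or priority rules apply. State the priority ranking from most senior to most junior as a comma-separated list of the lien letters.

Adjusting effective dates: C is treated as recorded April 23, 2021, the work-commencement date; D was recorded 216 days after the deed, outside the 30-day window, so it keeps its recording date.
By effective date: E (January 15, 2021), C (April 23, 2021), B (July 27, 2021), A (May 1, 2022), D (June 11, 2023).
Since B is not senior to E, the subordination leaves the order unchanged.

E, C, B, A, D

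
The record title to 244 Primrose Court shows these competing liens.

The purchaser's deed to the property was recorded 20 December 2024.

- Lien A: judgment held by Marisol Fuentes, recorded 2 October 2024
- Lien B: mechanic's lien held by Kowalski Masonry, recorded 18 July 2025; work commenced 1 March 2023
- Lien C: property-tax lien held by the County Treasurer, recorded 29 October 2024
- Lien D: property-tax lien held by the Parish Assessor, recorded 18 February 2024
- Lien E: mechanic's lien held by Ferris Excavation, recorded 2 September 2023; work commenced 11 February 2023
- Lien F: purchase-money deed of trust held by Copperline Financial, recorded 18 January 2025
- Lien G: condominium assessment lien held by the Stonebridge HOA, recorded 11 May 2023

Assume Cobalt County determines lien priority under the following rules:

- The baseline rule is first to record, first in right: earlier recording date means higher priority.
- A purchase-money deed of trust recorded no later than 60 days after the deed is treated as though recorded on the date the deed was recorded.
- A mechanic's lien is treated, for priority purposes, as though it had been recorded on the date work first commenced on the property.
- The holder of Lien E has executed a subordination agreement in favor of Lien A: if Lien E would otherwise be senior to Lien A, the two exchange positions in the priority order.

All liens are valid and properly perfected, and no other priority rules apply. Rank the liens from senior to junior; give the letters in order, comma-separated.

A, B, G, D, E, C, F

Adjusting effective dates: B's effective date is 1 March 2023, when work began; E's effective date is 11 February 2023, when work began; F relates back to the deed date 20 December 2024.
By effective date: E (11 February 2023), B (1 March 2023), G (11 May 2023), D (18 February 2024), A (2 October 2024), C (29 October 2024), F (20 December 2024).
E is senior to A before the subordination, so the two trade places.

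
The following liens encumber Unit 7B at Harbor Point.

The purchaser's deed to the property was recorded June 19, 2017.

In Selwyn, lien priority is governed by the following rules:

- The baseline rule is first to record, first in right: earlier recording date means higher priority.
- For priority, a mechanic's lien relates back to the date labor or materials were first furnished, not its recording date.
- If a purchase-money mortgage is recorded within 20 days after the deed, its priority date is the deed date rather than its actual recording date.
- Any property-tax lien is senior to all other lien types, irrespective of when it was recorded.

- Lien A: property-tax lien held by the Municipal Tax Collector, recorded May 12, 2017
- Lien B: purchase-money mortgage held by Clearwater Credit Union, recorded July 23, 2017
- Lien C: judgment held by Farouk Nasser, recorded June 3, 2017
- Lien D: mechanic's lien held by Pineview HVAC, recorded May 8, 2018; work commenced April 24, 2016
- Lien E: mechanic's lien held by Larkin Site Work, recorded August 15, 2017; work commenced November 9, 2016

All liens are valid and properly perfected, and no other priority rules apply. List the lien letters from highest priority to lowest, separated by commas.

A, D, E, C, B

Effective dates after the stated exceptions: B was recorded 34 days after the deed — beyond 20 days — so no relation-back applies; D relates back to April 24, 2016 (work commenced); E relates back to November 9, 2016 (work commenced).
A is a property-tax lien, so it outranks all other liens regardless of date.
The other liens, earliest effective date first: D (April 24, 2016), E (November 9, 2016), C (June 3, 2017), B (July 23, 2017).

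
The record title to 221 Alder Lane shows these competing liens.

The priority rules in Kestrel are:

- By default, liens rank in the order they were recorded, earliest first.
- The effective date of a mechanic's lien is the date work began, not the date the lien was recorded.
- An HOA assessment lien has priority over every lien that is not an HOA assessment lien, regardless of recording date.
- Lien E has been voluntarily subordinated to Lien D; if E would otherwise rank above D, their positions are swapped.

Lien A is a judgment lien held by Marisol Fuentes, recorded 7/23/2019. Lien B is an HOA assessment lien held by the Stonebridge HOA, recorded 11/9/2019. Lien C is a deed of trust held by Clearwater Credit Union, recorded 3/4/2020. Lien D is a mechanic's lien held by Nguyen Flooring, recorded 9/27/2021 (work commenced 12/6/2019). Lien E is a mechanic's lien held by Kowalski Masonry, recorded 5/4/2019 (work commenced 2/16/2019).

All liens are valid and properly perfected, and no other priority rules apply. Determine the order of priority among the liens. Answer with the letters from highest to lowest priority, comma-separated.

B, D, A, E, C

Adjusting effective dates: D is treated as recorded 12/6/2019, the work-commencement date; E relates back to 2/16/2019 (work commenced).
B is an HOA assessment lien, so it outranks all other liens regardless of date.
Among the remaining liens, by effective date: E (2/16/2019), A (7/23/2019), D (12/6/2019), C (3/4/2020).
E would otherwise be senior to D, so under the subordination agreement E and D exchange positions.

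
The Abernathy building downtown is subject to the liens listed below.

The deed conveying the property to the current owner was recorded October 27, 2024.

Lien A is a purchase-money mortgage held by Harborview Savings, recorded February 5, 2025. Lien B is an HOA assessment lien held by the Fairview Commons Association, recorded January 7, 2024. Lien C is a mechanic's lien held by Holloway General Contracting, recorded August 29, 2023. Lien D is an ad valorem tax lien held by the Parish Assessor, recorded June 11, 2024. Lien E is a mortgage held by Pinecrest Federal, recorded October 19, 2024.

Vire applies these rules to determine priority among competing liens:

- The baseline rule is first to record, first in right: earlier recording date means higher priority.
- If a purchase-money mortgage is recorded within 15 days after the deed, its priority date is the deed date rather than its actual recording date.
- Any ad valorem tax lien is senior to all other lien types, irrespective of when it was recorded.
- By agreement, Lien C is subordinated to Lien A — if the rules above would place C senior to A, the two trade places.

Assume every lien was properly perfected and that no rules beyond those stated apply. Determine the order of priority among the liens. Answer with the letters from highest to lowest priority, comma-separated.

First, effective dates: A was recorded 101 days after the deed, outside the 15-day window, so it keeps its recording date.
D is an ad valorem tax lien and takes priority over every other lien.
Remaining liens by effective date: C (August 29, 2023), B (January 7, 2024), E (October 19, 2024), A (February 5, 2025).
C would otherwise be senior to A, so under the subordination agreement C and A exchange positions.

D, A, B, E, C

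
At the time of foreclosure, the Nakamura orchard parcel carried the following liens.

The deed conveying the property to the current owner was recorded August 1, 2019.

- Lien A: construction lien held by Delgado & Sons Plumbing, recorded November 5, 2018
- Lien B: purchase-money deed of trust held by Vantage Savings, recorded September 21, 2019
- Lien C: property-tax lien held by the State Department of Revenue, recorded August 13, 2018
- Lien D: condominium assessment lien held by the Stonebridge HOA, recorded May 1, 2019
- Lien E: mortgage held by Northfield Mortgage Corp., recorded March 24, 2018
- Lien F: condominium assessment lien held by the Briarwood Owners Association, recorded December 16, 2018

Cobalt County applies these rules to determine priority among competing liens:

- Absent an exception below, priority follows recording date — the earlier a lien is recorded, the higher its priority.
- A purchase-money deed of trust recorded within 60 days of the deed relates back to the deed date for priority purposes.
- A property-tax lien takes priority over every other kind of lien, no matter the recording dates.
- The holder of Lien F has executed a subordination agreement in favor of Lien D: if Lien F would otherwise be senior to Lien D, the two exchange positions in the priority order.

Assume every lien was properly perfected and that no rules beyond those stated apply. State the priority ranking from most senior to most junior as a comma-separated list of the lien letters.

First, effective dates: B's effective date is the deed date, August 1, 2019.
C, as a property-tax lien, has superpriority and ranks first.
Remaining liens by effective date: E (March 24, 2018), A (November 5, 2018), F (December 16, 2018), D (May 1, 2019), B (August 1, 2019).
The subordination applies — F was senior to D — so F and D swap.

C, E, A, D, F, B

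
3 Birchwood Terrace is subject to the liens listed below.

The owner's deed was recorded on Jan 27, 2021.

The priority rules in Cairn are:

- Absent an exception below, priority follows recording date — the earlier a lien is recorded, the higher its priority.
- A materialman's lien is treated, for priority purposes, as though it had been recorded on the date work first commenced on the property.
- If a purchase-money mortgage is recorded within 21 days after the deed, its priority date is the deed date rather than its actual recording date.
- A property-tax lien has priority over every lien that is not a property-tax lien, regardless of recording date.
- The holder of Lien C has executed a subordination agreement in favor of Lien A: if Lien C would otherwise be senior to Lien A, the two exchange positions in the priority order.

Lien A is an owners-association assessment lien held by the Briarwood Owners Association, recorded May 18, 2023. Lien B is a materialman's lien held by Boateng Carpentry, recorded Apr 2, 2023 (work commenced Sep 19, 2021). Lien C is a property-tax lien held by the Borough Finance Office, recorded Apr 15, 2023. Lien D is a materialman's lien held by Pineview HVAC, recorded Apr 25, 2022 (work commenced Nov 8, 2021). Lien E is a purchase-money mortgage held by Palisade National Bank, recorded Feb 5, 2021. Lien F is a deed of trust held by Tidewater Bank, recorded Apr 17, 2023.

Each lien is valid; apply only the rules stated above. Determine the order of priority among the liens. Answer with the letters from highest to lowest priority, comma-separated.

A, E, B, D, F, C

First, effective dates: B relates back to Sep 19, 2021 (work commenced); D's effective date is Nov 8, 2021, when work began; E was recorded within the 21-day window, so its effective date is the deed date Jan 27, 2021.
C is a property-tax lien, so it outranks all other liens regardless of date.
The other liens, earliest effective date first: E (Jan 27, 2021), B (Sep 19, 2021), D (Nov 8, 2021), F (Apr 17, 2023), A (May 18, 2023).
Because C would otherwise rank above A, the subordination swaps them.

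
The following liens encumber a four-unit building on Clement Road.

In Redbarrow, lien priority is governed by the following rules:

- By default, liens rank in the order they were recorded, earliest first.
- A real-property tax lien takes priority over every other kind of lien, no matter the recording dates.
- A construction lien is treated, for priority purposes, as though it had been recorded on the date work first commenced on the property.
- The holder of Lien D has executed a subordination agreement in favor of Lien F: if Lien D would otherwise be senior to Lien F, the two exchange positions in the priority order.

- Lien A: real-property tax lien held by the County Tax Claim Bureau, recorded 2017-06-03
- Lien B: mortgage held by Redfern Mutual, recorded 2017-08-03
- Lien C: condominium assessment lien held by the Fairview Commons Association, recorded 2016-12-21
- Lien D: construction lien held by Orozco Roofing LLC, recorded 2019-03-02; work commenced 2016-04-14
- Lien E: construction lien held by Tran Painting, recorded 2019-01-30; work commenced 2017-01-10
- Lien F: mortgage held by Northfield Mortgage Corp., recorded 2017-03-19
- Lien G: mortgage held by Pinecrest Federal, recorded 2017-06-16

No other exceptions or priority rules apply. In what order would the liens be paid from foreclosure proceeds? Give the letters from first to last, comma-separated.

A, F, C, E, D, G, B

Adjusting effective dates: D's effective date is 2016-04-14, when work began; E is treated as recorded 2017-01-10, the work-commencement date.
A, as a real-property tax lien, has superpriority and ranks first.
Among the remaining liens, by effective date: D (2016-04-14), C (2016-12-21), E (2017-01-10), F (2017-03-19), G (2017-06-16), B (2017-08-03).
The subordination applies — D was senior to F — so D and F swap.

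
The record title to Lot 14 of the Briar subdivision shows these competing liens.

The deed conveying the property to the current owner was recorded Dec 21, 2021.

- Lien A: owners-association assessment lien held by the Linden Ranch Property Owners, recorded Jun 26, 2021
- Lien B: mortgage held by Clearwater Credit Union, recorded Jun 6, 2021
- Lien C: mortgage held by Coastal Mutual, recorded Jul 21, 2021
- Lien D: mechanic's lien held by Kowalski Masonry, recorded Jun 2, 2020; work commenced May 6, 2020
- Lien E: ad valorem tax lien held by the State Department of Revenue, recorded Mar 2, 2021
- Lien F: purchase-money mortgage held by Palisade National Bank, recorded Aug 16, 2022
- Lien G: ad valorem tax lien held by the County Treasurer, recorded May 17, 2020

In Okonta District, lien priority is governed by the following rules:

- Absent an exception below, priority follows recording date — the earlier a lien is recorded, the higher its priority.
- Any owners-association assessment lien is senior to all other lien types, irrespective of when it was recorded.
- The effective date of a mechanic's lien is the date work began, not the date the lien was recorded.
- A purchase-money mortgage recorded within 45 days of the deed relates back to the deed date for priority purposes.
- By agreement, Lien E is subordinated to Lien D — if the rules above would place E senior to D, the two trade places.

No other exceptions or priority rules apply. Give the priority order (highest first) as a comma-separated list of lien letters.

A, D, G, E, B, C, F

Effective dates: D is treated as recorded May 6, 2020, the work-commencement date; F was recorded 238 days after the deed, outside the 45-day window, so it keeps its recording date.
A is an owners-association assessment lien, so it outranks all other liens regardless of date.
Remaining liens by effective date: D (May 6, 2020), G (May 17, 2020), E (Mar 2, 2021), B (Jun 6, 2021), C (Jul 21, 2021), F (Aug 16, 2022).
E already ranks below D; the subordination has no effect.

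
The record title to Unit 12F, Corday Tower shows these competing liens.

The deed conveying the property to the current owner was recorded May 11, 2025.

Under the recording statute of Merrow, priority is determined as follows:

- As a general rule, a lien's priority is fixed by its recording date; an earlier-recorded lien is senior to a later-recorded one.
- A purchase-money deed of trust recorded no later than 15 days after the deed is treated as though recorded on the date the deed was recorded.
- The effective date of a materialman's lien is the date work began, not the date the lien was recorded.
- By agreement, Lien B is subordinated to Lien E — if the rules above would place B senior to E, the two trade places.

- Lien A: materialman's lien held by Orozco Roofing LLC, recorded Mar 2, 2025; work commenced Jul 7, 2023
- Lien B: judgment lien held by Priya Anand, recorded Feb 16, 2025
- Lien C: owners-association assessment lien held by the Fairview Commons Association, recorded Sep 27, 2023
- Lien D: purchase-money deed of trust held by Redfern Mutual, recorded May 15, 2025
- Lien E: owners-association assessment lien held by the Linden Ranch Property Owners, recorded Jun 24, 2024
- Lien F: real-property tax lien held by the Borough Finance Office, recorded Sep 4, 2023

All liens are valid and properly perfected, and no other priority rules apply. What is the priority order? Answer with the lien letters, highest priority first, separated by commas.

A, F, C, E, B, D

Adjusting effective dates: A relates back to Jul 7, 2023 (work commenced); D relates back to the deed date May 11, 2025.
Sorted by effective date: A (Jul 7, 2023), F (Sep 4, 2023), C (Sep 27, 2023), E (Jun 24, 2024), B (Feb 16, 2025), D (May 11, 2025).
B is already junior to E, so the subordination agreement changes nothing.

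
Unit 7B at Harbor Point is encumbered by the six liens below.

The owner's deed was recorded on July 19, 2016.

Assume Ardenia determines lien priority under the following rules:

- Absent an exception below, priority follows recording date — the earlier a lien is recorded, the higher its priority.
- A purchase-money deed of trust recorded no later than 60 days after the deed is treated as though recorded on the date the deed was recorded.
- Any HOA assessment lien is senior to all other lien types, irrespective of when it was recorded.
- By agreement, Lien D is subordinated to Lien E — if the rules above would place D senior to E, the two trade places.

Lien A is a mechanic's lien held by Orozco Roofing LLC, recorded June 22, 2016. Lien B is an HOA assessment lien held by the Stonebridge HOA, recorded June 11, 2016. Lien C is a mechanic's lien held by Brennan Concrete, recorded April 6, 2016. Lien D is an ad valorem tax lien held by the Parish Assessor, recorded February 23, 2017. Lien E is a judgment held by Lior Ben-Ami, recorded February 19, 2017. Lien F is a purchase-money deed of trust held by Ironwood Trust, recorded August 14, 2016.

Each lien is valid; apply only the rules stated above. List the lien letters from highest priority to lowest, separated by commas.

B, C, A, F, E, D

Effective dates: F's effective date is the deed date, July 19, 2016.
As an HOA assessment lien, B is senior to every other lien.
Remaining liens by effective date: C (April 6, 2016), A (June 22, 2016), F (July 19, 2016), E (February 19, 2017), D (February 23, 2017).
Since D is not senior to E, the subordination leaves the order unchanged.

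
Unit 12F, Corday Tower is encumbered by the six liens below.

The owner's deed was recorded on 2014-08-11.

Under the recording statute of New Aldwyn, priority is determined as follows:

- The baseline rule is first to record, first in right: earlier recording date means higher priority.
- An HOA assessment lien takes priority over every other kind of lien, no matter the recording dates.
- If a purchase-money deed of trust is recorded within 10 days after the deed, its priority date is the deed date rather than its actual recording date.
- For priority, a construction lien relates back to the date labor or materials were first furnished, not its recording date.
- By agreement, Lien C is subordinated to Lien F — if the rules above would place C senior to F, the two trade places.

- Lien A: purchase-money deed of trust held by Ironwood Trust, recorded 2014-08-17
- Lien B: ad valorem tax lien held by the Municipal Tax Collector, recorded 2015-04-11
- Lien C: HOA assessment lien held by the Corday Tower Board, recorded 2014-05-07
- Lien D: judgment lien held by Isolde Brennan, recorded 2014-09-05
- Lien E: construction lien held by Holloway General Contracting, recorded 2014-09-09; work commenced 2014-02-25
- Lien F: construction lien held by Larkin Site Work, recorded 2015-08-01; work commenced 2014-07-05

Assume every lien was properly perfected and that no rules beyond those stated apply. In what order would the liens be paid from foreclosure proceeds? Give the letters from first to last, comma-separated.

Effective dates: A was recorded within the 10-day window, so its effective date is the deed date 2014-08-11; E relates back to 2014-02-25 (work commenced); F's effective date is 2014-07-05, when work began.
C is an HOA assessment lien and takes priority over every other lien.
The other liens, earliest effective date first: E (2014-02-25), F (2014-07-05), A (2014-08-11), D (2014-09-05), B (2015-04-11).
Because C would otherwise rank above F, the subordination swaps them.

F, E, C, A, D, B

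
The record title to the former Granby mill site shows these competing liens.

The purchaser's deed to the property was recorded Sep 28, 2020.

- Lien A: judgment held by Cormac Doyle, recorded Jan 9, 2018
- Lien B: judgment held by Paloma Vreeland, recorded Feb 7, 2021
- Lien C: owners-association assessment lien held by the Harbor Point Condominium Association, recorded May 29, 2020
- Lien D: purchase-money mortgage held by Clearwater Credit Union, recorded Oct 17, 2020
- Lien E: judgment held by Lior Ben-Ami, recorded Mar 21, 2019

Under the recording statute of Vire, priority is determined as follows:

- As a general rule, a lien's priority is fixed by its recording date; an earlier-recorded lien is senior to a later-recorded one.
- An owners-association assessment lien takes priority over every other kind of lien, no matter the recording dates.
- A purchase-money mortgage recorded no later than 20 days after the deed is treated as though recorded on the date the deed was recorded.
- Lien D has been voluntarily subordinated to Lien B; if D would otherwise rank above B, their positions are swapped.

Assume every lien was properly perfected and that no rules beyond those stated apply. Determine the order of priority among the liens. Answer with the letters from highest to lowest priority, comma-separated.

First, effective dates: D's effective date is the deed date, Sep 28, 2020.
C is an owners-association assessment lien and takes priority over every other lien.
Ordering the rest by effective date: A (Jan 9, 2018), E (Mar 21, 2019), D (Sep 28, 2020), B (Feb 7, 2021).
Because D would otherwise rank above B, the subordination swaps them.

C, A, E, B, D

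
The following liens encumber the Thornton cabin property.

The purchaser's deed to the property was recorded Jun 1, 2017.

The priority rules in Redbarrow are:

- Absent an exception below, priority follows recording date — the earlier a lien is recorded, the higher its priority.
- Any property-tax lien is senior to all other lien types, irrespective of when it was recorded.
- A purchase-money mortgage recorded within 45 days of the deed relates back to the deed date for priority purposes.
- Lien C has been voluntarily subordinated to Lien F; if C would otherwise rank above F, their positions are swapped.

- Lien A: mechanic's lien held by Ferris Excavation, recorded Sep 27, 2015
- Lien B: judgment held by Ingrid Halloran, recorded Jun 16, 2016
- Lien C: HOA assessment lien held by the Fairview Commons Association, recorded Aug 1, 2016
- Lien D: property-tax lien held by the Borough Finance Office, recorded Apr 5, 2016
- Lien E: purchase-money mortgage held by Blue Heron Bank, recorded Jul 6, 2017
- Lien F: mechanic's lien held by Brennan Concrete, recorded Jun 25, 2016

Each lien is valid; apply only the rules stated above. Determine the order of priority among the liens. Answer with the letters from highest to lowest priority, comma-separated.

D, A, B, F, C, E

Effective dates: E's effective date is the deed date, Jun 1, 2017.
D is a property-tax lien, so it outranks all other liens regardless of date.
The other liens, earliest effective date first: A (Sep 27, 2015), B (Jun 16, 2016), F (Jun 25, 2016), C (Aug 1, 2016), E (Jun 1, 2017).
C already ranks below F; the subordination has no effect.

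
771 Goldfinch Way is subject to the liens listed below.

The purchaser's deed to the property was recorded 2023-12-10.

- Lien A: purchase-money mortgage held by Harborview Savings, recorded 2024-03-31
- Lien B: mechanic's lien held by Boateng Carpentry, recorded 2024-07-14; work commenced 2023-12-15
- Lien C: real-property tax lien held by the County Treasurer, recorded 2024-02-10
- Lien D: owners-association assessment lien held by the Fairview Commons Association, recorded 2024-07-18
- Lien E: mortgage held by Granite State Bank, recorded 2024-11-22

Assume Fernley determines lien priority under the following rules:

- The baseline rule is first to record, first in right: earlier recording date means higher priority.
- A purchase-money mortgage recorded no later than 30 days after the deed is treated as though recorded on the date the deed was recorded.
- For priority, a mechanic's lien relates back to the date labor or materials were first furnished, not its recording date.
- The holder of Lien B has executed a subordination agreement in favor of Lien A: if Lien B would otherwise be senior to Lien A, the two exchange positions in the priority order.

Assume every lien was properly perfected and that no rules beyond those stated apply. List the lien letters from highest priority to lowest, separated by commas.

Effective dates after the stated exceptions: A was recorded 112 days after the deed — beyond 30 days — so no relation-back applies; B is treated as recorded 2023-12-15, the work-commencement date.
By effective date: B (2023-12-15), C (2024-02-10), A (2024-03-31), D (2024-07-18), E (2024-11-22).
The subordination applies — B was senior to A — so B and A swap.

A, C, B, D, E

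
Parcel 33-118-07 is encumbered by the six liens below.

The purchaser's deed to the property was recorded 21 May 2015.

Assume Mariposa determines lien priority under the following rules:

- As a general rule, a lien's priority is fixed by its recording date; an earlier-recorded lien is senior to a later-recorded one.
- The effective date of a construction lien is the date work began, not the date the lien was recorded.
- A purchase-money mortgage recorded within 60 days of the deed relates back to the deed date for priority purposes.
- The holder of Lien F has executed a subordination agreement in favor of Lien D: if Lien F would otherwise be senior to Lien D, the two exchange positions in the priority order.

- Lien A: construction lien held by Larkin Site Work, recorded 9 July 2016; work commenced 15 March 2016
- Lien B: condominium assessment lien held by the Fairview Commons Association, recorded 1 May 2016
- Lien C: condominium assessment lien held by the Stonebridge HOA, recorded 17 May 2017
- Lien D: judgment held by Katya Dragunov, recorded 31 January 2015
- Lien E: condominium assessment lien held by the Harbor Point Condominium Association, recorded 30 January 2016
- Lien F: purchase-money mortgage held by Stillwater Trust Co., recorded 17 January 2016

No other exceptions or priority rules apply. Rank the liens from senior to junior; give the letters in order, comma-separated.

Effective dates after the stated exceptions: A's effective date is 15 March 2016, when work began; F missed the 60-day window (241 days after the deed), so its recording date stands.
Ordering by effective date: D (31 January 2015), F (17 January 2016), E (30 January 2016), A (15 March 2016), B (1 May 2016), C (17 May 2017).
F is already junior to D, so the subordination agreement changes nothing.

D, F, E, A, B, C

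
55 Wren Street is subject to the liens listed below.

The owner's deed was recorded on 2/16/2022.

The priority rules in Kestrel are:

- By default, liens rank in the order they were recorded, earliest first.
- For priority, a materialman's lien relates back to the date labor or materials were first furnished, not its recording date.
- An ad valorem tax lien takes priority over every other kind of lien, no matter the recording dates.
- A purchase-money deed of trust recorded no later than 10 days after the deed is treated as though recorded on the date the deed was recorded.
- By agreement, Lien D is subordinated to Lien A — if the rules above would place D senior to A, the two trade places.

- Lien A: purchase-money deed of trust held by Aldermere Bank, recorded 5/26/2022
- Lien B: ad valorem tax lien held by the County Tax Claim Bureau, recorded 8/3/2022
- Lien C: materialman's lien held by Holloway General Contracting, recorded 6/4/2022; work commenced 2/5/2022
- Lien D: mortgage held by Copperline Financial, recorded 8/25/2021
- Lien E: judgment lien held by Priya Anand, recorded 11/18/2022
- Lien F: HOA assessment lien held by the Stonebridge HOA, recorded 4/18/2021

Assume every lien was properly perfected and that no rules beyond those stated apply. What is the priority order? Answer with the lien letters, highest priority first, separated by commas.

First, effective dates: A was recorded 99 days after the deed — beyond 10 days — so no relation-back applies; C is treated as recorded 2/5/2022, the work-commencement date.
B, as an ad valorem tax lien, has superpriority and ranks first.
Among the remaining liens, by effective date: F (4/18/2021), D (8/25/2021), C (2/5/2022), A (5/26/2022), E (11/18/2022).
D would otherwise be senior to A, so under the subordination agreement D and A exchange positions.

B, F, A, C, D, E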